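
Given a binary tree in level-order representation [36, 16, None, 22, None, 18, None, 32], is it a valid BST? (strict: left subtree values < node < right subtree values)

Level-order array: [36, 16, None, 22, None, 18, None, 32]
Validate using subtree bounds (lo, hi): at each node, require lo < value < hi,
then recurse left with hi=value and right with lo=value.
Preorder trace (stopping at first violation):
  at node 36 with bounds (-inf, +inf): OK
  at node 16 with bounds (-inf, 36): OK
  at node 22 with bounds (-inf, 16): VIOLATION
Node 22 violates its bound: not (-inf < 22 < 16).
Result: Not a valid BST


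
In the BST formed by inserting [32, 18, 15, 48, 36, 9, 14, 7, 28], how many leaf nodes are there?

Tree built from: [32, 18, 15, 48, 36, 9, 14, 7, 28]
Tree (level-order array): [32, 18, 48, 15, 28, 36, None, 9, None, None, None, None, None, 7, 14]
Rule: A leaf has 0 children.
Per-node child counts:
  node 32: 2 child(ren)
  node 18: 2 child(ren)
  node 15: 1 child(ren)
  node 9: 2 child(ren)
  node 7: 0 child(ren)
  node 14: 0 child(ren)
  node 28: 0 child(ren)
  node 48: 1 child(ren)
  node 36: 0 child(ren)
Matching nodes: [7, 14, 28, 36]
Count of leaf nodes: 4


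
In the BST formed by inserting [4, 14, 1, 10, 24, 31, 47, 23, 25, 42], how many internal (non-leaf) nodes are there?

Tree built from: [4, 14, 1, 10, 24, 31, 47, 23, 25, 42]
Tree (level-order array): [4, 1, 14, None, None, 10, 24, None, None, 23, 31, None, None, 25, 47, None, None, 42]
Rule: An internal node has at least one child.
Per-node child counts:
  node 4: 2 child(ren)
  node 1: 0 child(ren)
  node 14: 2 child(ren)
  node 10: 0 child(ren)
  node 24: 2 child(ren)
  node 23: 0 child(ren)
  node 31: 2 child(ren)
  node 25: 0 child(ren)
  node 47: 1 child(ren)
  node 42: 0 child(ren)
Matching nodes: [4, 14, 24, 31, 47]
Count of internal (non-leaf) nodes: 5


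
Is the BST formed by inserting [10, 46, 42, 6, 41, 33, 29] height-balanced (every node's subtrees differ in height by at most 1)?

Tree (level-order array): [10, 6, 46, None, None, 42, None, 41, None, 33, None, 29]
Definition: a tree is height-balanced if, at every node, |h(left) - h(right)| <= 1 (empty subtree has height -1).
Bottom-up per-node check:
  node 6: h_left=-1, h_right=-1, diff=0 [OK], height=0
  node 29: h_left=-1, h_right=-1, diff=0 [OK], height=0
  node 33: h_left=0, h_right=-1, diff=1 [OK], height=1
  node 41: h_left=1, h_right=-1, diff=2 [FAIL (|1--1|=2 > 1)], height=2
  node 42: h_left=2, h_right=-1, diff=3 [FAIL (|2--1|=3 > 1)], height=3
  node 46: h_left=3, h_right=-1, diff=4 [FAIL (|3--1|=4 > 1)], height=4
  node 10: h_left=0, h_right=4, diff=4 [FAIL (|0-4|=4 > 1)], height=5
Node 41 violates the condition: |1 - -1| = 2 > 1.
Result: Not balanced


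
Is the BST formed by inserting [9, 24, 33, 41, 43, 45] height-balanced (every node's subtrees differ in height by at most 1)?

Tree (level-order array): [9, None, 24, None, 33, None, 41, None, 43, None, 45]
Definition: a tree is height-balanced if, at every node, |h(left) - h(right)| <= 1 (empty subtree has height -1).
Bottom-up per-node check:
  node 45: h_left=-1, h_right=-1, diff=0 [OK], height=0
  node 43: h_left=-1, h_right=0, diff=1 [OK], height=1
  node 41: h_left=-1, h_right=1, diff=2 [FAIL (|-1-1|=2 > 1)], height=2
  node 33: h_left=-1, h_right=2, diff=3 [FAIL (|-1-2|=3 > 1)], height=3
  node 24: h_left=-1, h_right=3, diff=4 [FAIL (|-1-3|=4 > 1)], height=4
  node 9: h_left=-1, h_right=4, diff=5 [FAIL (|-1-4|=5 > 1)], height=5
Node 41 violates the condition: |-1 - 1| = 2 > 1.
Result: Not balanced


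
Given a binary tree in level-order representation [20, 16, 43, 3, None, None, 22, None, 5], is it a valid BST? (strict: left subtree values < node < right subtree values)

Level-order array: [20, 16, 43, 3, None, None, 22, None, 5]
Validate using subtree bounds (lo, hi): at each node, require lo < value < hi,
then recurse left with hi=value and right with lo=value.
Preorder trace (stopping at first violation):
  at node 20 with bounds (-inf, +inf): OK
  at node 16 with bounds (-inf, 20): OK
  at node 3 with bounds (-inf, 16): OK
  at node 5 with bounds (3, 16): OK
  at node 43 with bounds (20, +inf): OK
  at node 22 with bounds (43, +inf): VIOLATION
Node 22 violates its bound: not (43 < 22 < +inf).
Result: Not a valid BST


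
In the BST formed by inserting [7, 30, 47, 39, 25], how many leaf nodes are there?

Tree built from: [7, 30, 47, 39, 25]
Tree (level-order array): [7, None, 30, 25, 47, None, None, 39]
Rule: A leaf has 0 children.
Per-node child counts:
  node 7: 1 child(ren)
  node 30: 2 child(ren)
  node 25: 0 child(ren)
  node 47: 1 child(ren)
  node 39: 0 child(ren)
Matching nodes: [25, 39]
Count of leaf nodes: 2


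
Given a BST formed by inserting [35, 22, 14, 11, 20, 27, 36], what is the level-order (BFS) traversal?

Tree insertion order: [35, 22, 14, 11, 20, 27, 36]
Tree (level-order array): [35, 22, 36, 14, 27, None, None, 11, 20]
BFS from the root, enqueuing left then right child of each popped node:
  queue [35] -> pop 35, enqueue [22, 36], visited so far: [35]
  queue [22, 36] -> pop 22, enqueue [14, 27], visited so far: [35, 22]
  queue [36, 14, 27] -> pop 36, enqueue [none], visited so far: [35, 22, 36]
  queue [14, 27] -> pop 14, enqueue [11, 20], visited so far: [35, 22, 36, 14]
  queue [27, 11, 20] -> pop 27, enqueue [none], visited so far: [35, 22, 36, 14, 27]
  queue [11, 20] -> pop 11, enqueue [none], visited so far: [35, 22, 36, 14, 27, 11]
  queue [20] -> pop 20, enqueue [none], visited so far: [35, 22, 36, 14, 27, 11, 20]
Result: [35, 22, 36, 14, 27, 11, 20]


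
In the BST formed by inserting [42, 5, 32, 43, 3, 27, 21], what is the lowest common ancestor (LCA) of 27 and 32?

Tree insertion order: [42, 5, 32, 43, 3, 27, 21]
Tree (level-order array): [42, 5, 43, 3, 32, None, None, None, None, 27, None, 21]
In a BST, the LCA of p=27, q=32 is the first node v on the
root-to-leaf path with p <= v <= q (go left if both < v, right if both > v).
Walk from root:
  at 42: both 27 and 32 < 42, go left
  at 5: both 27 and 32 > 5, go right
  at 32: 27 <= 32 <= 32, this is the LCA
LCA = 32


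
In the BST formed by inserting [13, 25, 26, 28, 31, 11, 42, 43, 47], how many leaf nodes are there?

Tree built from: [13, 25, 26, 28, 31, 11, 42, 43, 47]
Tree (level-order array): [13, 11, 25, None, None, None, 26, None, 28, None, 31, None, 42, None, 43, None, 47]
Rule: A leaf has 0 children.
Per-node child counts:
  node 13: 2 child(ren)
  node 11: 0 child(ren)
  node 25: 1 child(ren)
  node 26: 1 child(ren)
  node 28: 1 child(ren)
  node 31: 1 child(ren)
  node 42: 1 child(ren)
  node 43: 1 child(ren)
  node 47: 0 child(ren)
Matching nodes: [11, 47]
Count of leaf nodes: 2


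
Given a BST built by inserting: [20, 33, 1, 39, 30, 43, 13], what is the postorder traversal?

Tree insertion order: [20, 33, 1, 39, 30, 43, 13]
Tree (level-order array): [20, 1, 33, None, 13, 30, 39, None, None, None, None, None, 43]
Postorder traversal: [13, 1, 30, 43, 39, 33, 20]


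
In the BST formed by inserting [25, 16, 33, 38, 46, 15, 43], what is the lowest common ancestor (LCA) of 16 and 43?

Tree insertion order: [25, 16, 33, 38, 46, 15, 43]
Tree (level-order array): [25, 16, 33, 15, None, None, 38, None, None, None, 46, 43]
In a BST, the LCA of p=16, q=43 is the first node v on the
root-to-leaf path with p <= v <= q (go left if both < v, right if both > v).
Walk from root:
  at 25: 16 <= 25 <= 43, this is the LCA
LCA = 25


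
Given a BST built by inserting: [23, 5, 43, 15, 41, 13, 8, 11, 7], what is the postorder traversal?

Tree insertion order: [23, 5, 43, 15, 41, 13, 8, 11, 7]
Tree (level-order array): [23, 5, 43, None, 15, 41, None, 13, None, None, None, 8, None, 7, 11]
Postorder traversal: [7, 11, 8, 13, 15, 5, 41, 43, 23]


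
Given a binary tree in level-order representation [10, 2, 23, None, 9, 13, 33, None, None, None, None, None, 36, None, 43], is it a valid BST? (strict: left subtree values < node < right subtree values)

Level-order array: [10, 2, 23, None, 9, 13, 33, None, None, None, None, None, 36, None, 43]
Validate using subtree bounds (lo, hi): at each node, require lo < value < hi,
then recurse left with hi=value and right with lo=value.
Preorder trace (stopping at first violation):
  at node 10 with bounds (-inf, +inf): OK
  at node 2 with bounds (-inf, 10): OK
  at node 9 with bounds (2, 10): OK
  at node 23 with bounds (10, +inf): OK
  at node 13 with bounds (10, 23): OK
  at node 33 with bounds (23, +inf): OK
  at node 36 with bounds (33, +inf): OK
  at node 43 with bounds (36, +inf): OK
No violation found at any node.
Result: Valid BST


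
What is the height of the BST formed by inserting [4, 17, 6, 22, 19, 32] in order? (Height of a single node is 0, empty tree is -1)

Insertion order: [4, 17, 6, 22, 19, 32]
Tree (level-order array): [4, None, 17, 6, 22, None, None, 19, 32]
Compute height bottom-up (empty subtree = -1):
  height(6) = 1 + max(-1, -1) = 0
  height(19) = 1 + max(-1, -1) = 0
  height(32) = 1 + max(-1, -1) = 0
  height(22) = 1 + max(0, 0) = 1
  height(17) = 1 + max(0, 1) = 2
  height(4) = 1 + max(-1, 2) = 3
Height = 3


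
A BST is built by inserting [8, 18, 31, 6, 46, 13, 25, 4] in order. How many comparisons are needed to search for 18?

Search path for 18: 8 -> 18
Found: True
Comparisons: 2


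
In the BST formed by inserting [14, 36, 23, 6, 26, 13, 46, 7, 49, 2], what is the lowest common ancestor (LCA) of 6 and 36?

Tree insertion order: [14, 36, 23, 6, 26, 13, 46, 7, 49, 2]
Tree (level-order array): [14, 6, 36, 2, 13, 23, 46, None, None, 7, None, None, 26, None, 49]
In a BST, the LCA of p=6, q=36 is the first node v on the
root-to-leaf path with p <= v <= q (go left if both < v, right if both > v).
Walk from root:
  at 14: 6 <= 14 <= 36, this is the LCA
LCA = 14


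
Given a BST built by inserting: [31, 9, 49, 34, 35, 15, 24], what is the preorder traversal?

Tree insertion order: [31, 9, 49, 34, 35, 15, 24]
Tree (level-order array): [31, 9, 49, None, 15, 34, None, None, 24, None, 35]
Preorder traversal: [31, 9, 15, 24, 49, 34, 35]


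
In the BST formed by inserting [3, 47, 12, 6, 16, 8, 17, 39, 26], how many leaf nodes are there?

Tree built from: [3, 47, 12, 6, 16, 8, 17, 39, 26]
Tree (level-order array): [3, None, 47, 12, None, 6, 16, None, 8, None, 17, None, None, None, 39, 26]
Rule: A leaf has 0 children.
Per-node child counts:
  node 3: 1 child(ren)
  node 47: 1 child(ren)
  node 12: 2 child(ren)
  node 6: 1 child(ren)
  node 8: 0 child(ren)
  node 16: 1 child(ren)
  node 17: 1 child(ren)
  node 39: 1 child(ren)
  node 26: 0 child(ren)
Matching nodes: [8, 26]
Count of leaf nodes: 2


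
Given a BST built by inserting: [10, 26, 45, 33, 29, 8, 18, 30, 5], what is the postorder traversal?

Tree insertion order: [10, 26, 45, 33, 29, 8, 18, 30, 5]
Tree (level-order array): [10, 8, 26, 5, None, 18, 45, None, None, None, None, 33, None, 29, None, None, 30]
Postorder traversal: [5, 8, 18, 30, 29, 33, 45, 26, 10]


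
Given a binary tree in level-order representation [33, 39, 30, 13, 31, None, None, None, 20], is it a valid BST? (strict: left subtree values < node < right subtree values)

Level-order array: [33, 39, 30, 13, 31, None, None, None, 20]
Validate using subtree bounds (lo, hi): at each node, require lo < value < hi,
then recurse left with hi=value and right with lo=value.
Preorder trace (stopping at first violation):
  at node 33 with bounds (-inf, +inf): OK
  at node 39 with bounds (-inf, 33): VIOLATION
Node 39 violates its bound: not (-inf < 39 < 33).
Result: Not a valid BST


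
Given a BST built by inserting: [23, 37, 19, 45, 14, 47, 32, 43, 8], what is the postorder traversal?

Tree insertion order: [23, 37, 19, 45, 14, 47, 32, 43, 8]
Tree (level-order array): [23, 19, 37, 14, None, 32, 45, 8, None, None, None, 43, 47]
Postorder traversal: [8, 14, 19, 32, 43, 47, 45, 37, 23]


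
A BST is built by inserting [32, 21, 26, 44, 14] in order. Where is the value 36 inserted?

Starting tree (level order): [32, 21, 44, 14, 26]
Insertion path: 32 -> 44
Result: insert 36 as left child of 44
Final tree (level order): [32, 21, 44, 14, 26, 36]


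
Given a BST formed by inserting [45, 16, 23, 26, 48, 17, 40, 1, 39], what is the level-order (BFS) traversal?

Tree insertion order: [45, 16, 23, 26, 48, 17, 40, 1, 39]
Tree (level-order array): [45, 16, 48, 1, 23, None, None, None, None, 17, 26, None, None, None, 40, 39]
BFS from the root, enqueuing left then right child of each popped node:
  queue [45] -> pop 45, enqueue [16, 48], visited so far: [45]
  queue [16, 48] -> pop 16, enqueue [1, 23], visited so far: [45, 16]
  queue [48, 1, 23] -> pop 48, enqueue [none], visited so far: [45, 16, 48]
  queue [1, 23] -> pop 1, enqueue [none], visited so far: [45, 16, 48, 1]
  queue [23] -> pop 23, enqueue [17, 26], visited so far: [45, 16, 48, 1, 23]
  queue [17, 26] -> pop 17, enqueue [none], visited so far: [45, 16, 48, 1, 23, 17]
  queue [26] -> pop 26, enqueue [40], visited so far: [45, 16, 48, 1, 23, 17, 26]
  queue [40] -> pop 40, enqueue [39], visited so far: [45, 16, 48, 1, 23, 17, 26, 40]
  queue [39] -> pop 39, enqueue [none], visited so far: [45, 16, 48, 1, 23, 17, 26, 40, 39]
Result: [45, 16, 48, 1, 23, 17, 26, 40, 39]


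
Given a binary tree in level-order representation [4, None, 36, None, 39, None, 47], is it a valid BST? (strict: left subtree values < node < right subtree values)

Level-order array: [4, None, 36, None, 39, None, 47]
Validate using subtree bounds (lo, hi): at each node, require lo < value < hi,
then recurse left with hi=value and right with lo=value.
Preorder trace (stopping at first violation):
  at node 4 with bounds (-inf, +inf): OK
  at node 36 with bounds (4, +inf): OK
  at node 39 with bounds (36, +inf): OK
  at node 47 with bounds (39, +inf): OK
No violation found at any node.
Result: Valid BST


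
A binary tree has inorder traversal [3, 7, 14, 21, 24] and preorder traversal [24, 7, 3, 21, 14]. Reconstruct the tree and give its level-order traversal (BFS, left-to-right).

Inorder:  [3, 7, 14, 21, 24]
Preorder: [24, 7, 3, 21, 14]
Algorithm: preorder visits root first, so consume preorder in order;
for each root, split the current inorder slice at that value into
left-subtree inorder and right-subtree inorder, then recurse.
Recursive splits:
  root=24; inorder splits into left=[3, 7, 14, 21], right=[]
  root=7; inorder splits into left=[3], right=[14, 21]
  root=3; inorder splits into left=[], right=[]
  root=21; inorder splits into left=[14], right=[]
  root=14; inorder splits into left=[], right=[]
Reconstructed level-order: [24, 7, 3, 21, 14]


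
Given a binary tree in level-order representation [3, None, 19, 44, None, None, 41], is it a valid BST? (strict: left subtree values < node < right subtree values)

Level-order array: [3, None, 19, 44, None, None, 41]
Validate using subtree bounds (lo, hi): at each node, require lo < value < hi,
then recurse left with hi=value and right with lo=value.
Preorder trace (stopping at first violation):
  at node 3 with bounds (-inf, +inf): OK
  at node 19 with bounds (3, +inf): OK
  at node 44 with bounds (3, 19): VIOLATION
Node 44 violates its bound: not (3 < 44 < 19).
Result: Not a valid BST


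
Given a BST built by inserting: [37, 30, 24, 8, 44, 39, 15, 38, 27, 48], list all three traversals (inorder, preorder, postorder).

Tree insertion order: [37, 30, 24, 8, 44, 39, 15, 38, 27, 48]
Tree (level-order array): [37, 30, 44, 24, None, 39, 48, 8, 27, 38, None, None, None, None, 15]
Inorder (L, root, R): [8, 15, 24, 27, 30, 37, 38, 39, 44, 48]
Preorder (root, L, R): [37, 30, 24, 8, 15, 27, 44, 39, 38, 48]
Postorder (L, R, root): [15, 8, 27, 24, 30, 38, 39, 48, 44, 37]


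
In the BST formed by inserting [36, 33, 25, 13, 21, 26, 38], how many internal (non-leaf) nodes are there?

Tree built from: [36, 33, 25, 13, 21, 26, 38]
Tree (level-order array): [36, 33, 38, 25, None, None, None, 13, 26, None, 21]
Rule: An internal node has at least one child.
Per-node child counts:
  node 36: 2 child(ren)
  node 33: 1 child(ren)
  node 25: 2 child(ren)
  node 13: 1 child(ren)
  node 21: 0 child(ren)
  node 26: 0 child(ren)
  node 38: 0 child(ren)
Matching nodes: [36, 33, 25, 13]
Count of internal (non-leaf) nodes: 4


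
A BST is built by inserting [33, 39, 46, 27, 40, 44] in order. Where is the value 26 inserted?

Starting tree (level order): [33, 27, 39, None, None, None, 46, 40, None, None, 44]
Insertion path: 33 -> 27
Result: insert 26 as left child of 27
Final tree (level order): [33, 27, 39, 26, None, None, 46, None, None, 40, None, None, 44]


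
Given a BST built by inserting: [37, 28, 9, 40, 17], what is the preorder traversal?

Tree insertion order: [37, 28, 9, 40, 17]
Tree (level-order array): [37, 28, 40, 9, None, None, None, None, 17]
Preorder traversal: [37, 28, 9, 17, 40]


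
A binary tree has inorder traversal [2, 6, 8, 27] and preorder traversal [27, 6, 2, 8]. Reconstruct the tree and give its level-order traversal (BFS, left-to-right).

Inorder:  [2, 6, 8, 27]
Preorder: [27, 6, 2, 8]
Algorithm: preorder visits root first, so consume preorder in order;
for each root, split the current inorder slice at that value into
left-subtree inorder and right-subtree inorder, then recurse.
Recursive splits:
  root=27; inorder splits into left=[2, 6, 8], right=[]
  root=6; inorder splits into left=[2], right=[8]
  root=2; inorder splits into left=[], right=[]
  root=8; inorder splits into left=[], right=[]
Reconstructed level-order: [27, 6, 2, 8]


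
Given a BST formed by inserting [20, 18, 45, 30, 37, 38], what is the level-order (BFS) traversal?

Tree insertion order: [20, 18, 45, 30, 37, 38]
Tree (level-order array): [20, 18, 45, None, None, 30, None, None, 37, None, 38]
BFS from the root, enqueuing left then right child of each popped node:
  queue [20] -> pop 20, enqueue [18, 45], visited so far: [20]
  queue [18, 45] -> pop 18, enqueue [none], visited so far: [20, 18]
  queue [45] -> pop 45, enqueue [30], visited so far: [20, 18, 45]
  queue [30] -> pop 30, enqueue [37], visited so far: [20, 18, 45, 30]
  queue [37] -> pop 37, enqueue [38], visited so far: [20, 18, 45, 30, 37]
  queue [38] -> pop 38, enqueue [none], visited so far: [20, 18, 45, 30, 37, 38]
Result: [20, 18, 45, 30, 37, 38]


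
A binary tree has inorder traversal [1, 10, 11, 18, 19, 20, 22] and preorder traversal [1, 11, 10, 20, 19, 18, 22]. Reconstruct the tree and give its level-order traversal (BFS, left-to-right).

Inorder:  [1, 10, 11, 18, 19, 20, 22]
Preorder: [1, 11, 10, 20, 19, 18, 22]
Algorithm: preorder visits root first, so consume preorder in order;
for each root, split the current inorder slice at that value into
left-subtree inorder and right-subtree inorder, then recurse.
Recursive splits:
  root=1; inorder splits into left=[], right=[10, 11, 18, 19, 20, 22]
  root=11; inorder splits into left=[10], right=[18, 19, 20, 22]
  root=10; inorder splits into left=[], right=[]
  root=20; inorder splits into left=[18, 19], right=[22]
  root=19; inorder splits into left=[18], right=[]
  root=18; inorder splits into left=[], right=[]
  root=22; inorder splits into left=[], right=[]
Reconstructed level-order: [1, 11, 10, 20, 19, 22, 18]


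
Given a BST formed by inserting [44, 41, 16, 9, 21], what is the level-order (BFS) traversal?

Tree insertion order: [44, 41, 16, 9, 21]
Tree (level-order array): [44, 41, None, 16, None, 9, 21]
BFS from the root, enqueuing left then right child of each popped node:
  queue [44] -> pop 44, enqueue [41], visited so far: [44]
  queue [41] -> pop 41, enqueue [16], visited so far: [44, 41]
  queue [16] -> pop 16, enqueue [9, 21], visited so far: [44, 41, 16]
  queue [9, 21] -> pop 9, enqueue [none], visited so far: [44, 41, 16, 9]
  queue [21] -> pop 21, enqueue [none], visited so far: [44, 41, 16, 9, 21]
Result: [44, 41, 16, 9, 21]


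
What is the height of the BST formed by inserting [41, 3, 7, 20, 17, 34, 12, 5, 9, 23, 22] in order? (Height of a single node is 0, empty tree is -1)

Insertion order: [41, 3, 7, 20, 17, 34, 12, 5, 9, 23, 22]
Tree (level-order array): [41, 3, None, None, 7, 5, 20, None, None, 17, 34, 12, None, 23, None, 9, None, 22]
Compute height bottom-up (empty subtree = -1):
  height(5) = 1 + max(-1, -1) = 0
  height(9) = 1 + max(-1, -1) = 0
  height(12) = 1 + max(0, -1) = 1
  height(17) = 1 + max(1, -1) = 2
  height(22) = 1 + max(-1, -1) = 0
  height(23) = 1 + max(0, -1) = 1
  height(34) = 1 + max(1, -1) = 2
  height(20) = 1 + max(2, 2) = 3
  height(7) = 1 + max(0, 3) = 4
  height(3) = 1 + max(-1, 4) = 5
  height(41) = 1 + max(5, -1) = 6
Height = 6


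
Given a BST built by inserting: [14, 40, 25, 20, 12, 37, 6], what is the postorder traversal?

Tree insertion order: [14, 40, 25, 20, 12, 37, 6]
Tree (level-order array): [14, 12, 40, 6, None, 25, None, None, None, 20, 37]
Postorder traversal: [6, 12, 20, 37, 25, 40, 14]


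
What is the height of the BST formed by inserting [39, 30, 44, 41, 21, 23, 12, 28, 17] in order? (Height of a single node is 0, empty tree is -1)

Insertion order: [39, 30, 44, 41, 21, 23, 12, 28, 17]
Tree (level-order array): [39, 30, 44, 21, None, 41, None, 12, 23, None, None, None, 17, None, 28]
Compute height bottom-up (empty subtree = -1):
  height(17) = 1 + max(-1, -1) = 0
  height(12) = 1 + max(-1, 0) = 1
  height(28) = 1 + max(-1, -1) = 0
  height(23) = 1 + max(-1, 0) = 1
  height(21) = 1 + max(1, 1) = 2
  height(30) = 1 + max(2, -1) = 3
  height(41) = 1 + max(-1, -1) = 0
  height(44) = 1 + max(0, -1) = 1
  height(39) = 1 + max(3, 1) = 4
Height = 4


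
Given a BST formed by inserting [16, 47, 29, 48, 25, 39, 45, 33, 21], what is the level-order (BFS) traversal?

Tree insertion order: [16, 47, 29, 48, 25, 39, 45, 33, 21]
Tree (level-order array): [16, None, 47, 29, 48, 25, 39, None, None, 21, None, 33, 45]
BFS from the root, enqueuing left then right child of each popped node:
  queue [16] -> pop 16, enqueue [47], visited so far: [16]
  queue [47] -> pop 47, enqueue [29, 48], visited so far: [16, 47]
  queue [29, 48] -> pop 29, enqueue [25, 39], visited so far: [16, 47, 29]
  queue [48, 25, 39] -> pop 48, enqueue [none], visited so far: [16, 47, 29, 48]
  queue [25, 39] -> pop 25, enqueue [21], visited so far: [16, 47, 29, 48, 25]
  queue [39, 21] -> pop 39, enqueue [33, 45], visited so far: [16, 47, 29, 48, 25, 39]
  queue [21, 33, 45] -> pop 21, enqueue [none], visited so far: [16, 47, 29, 48, 25, 39, 21]
  queue [33, 45] -> pop 33, enqueue [none], visited so far: [16, 47, 29, 48, 25, 39, 21, 33]
  queue [45] -> pop 45, enqueue [none], visited so far: [16, 47, 29, 48, 25, 39, 21, 33, 45]
Result: [16, 47, 29, 48, 25, 39, 21, 33, 45]


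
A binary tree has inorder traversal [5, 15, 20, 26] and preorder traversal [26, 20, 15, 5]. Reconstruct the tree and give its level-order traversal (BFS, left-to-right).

Inorder:  [5, 15, 20, 26]
Preorder: [26, 20, 15, 5]
Algorithm: preorder visits root first, so consume preorder in order;
for each root, split the current inorder slice at that value into
left-subtree inorder and right-subtree inorder, then recurse.
Recursive splits:
  root=26; inorder splits into left=[5, 15, 20], right=[]
  root=20; inorder splits into left=[5, 15], right=[]
  root=15; inorder splits into left=[5], right=[]
  root=5; inorder splits into left=[], right=[]
Reconstructed level-order: [26, 20, 15, 5]


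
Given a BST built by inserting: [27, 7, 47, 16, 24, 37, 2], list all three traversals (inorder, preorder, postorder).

Tree insertion order: [27, 7, 47, 16, 24, 37, 2]
Tree (level-order array): [27, 7, 47, 2, 16, 37, None, None, None, None, 24]
Inorder (L, root, R): [2, 7, 16, 24, 27, 37, 47]
Preorder (root, L, R): [27, 7, 2, 16, 24, 47, 37]
Postorder (L, R, root): [2, 24, 16, 7, 37, 47, 27]


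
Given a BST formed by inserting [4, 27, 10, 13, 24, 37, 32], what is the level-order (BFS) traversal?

Tree insertion order: [4, 27, 10, 13, 24, 37, 32]
Tree (level-order array): [4, None, 27, 10, 37, None, 13, 32, None, None, 24]
BFS from the root, enqueuing left then right child of each popped node:
  queue [4] -> pop 4, enqueue [27], visited so far: [4]
  queue [27] -> pop 27, enqueue [10, 37], visited so far: [4, 27]
  queue [10, 37] -> pop 10, enqueue [13], visited so far: [4, 27, 10]
  queue [37, 13] -> pop 37, enqueue [32], visited so far: [4, 27, 10, 37]
  queue [13, 32] -> pop 13, enqueue [24], visited so far: [4, 27, 10, 37, 13]
  queue [32, 24] -> pop 32, enqueue [none], visited so far: [4, 27, 10, 37, 13, 32]
  queue [24] -> pop 24, enqueue [none], visited so far: [4, 27, 10, 37, 13, 32, 24]
Result: [4, 27, 10, 37, 13, 32, 24]


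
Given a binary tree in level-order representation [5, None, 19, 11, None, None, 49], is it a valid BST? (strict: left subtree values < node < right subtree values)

Level-order array: [5, None, 19, 11, None, None, 49]
Validate using subtree bounds (lo, hi): at each node, require lo < value < hi,
then recurse left with hi=value and right with lo=value.
Preorder trace (stopping at first violation):
  at node 5 with bounds (-inf, +inf): OK
  at node 19 with bounds (5, +inf): OK
  at node 11 with bounds (5, 19): OK
  at node 49 with bounds (11, 19): VIOLATION
Node 49 violates its bound: not (11 < 49 < 19).
Result: Not a valid BST


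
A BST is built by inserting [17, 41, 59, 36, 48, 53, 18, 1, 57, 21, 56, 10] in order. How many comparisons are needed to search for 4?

Search path for 4: 17 -> 1 -> 10
Found: False
Comparisons: 3


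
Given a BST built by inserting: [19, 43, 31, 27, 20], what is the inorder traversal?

Tree insertion order: [19, 43, 31, 27, 20]
Tree (level-order array): [19, None, 43, 31, None, 27, None, 20]
Inorder traversal: [19, 20, 27, 31, 43]


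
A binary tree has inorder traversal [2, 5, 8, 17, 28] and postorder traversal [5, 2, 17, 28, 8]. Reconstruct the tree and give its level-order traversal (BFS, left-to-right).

Inorder:   [2, 5, 8, 17, 28]
Postorder: [5, 2, 17, 28, 8]
Algorithm: postorder visits root last, so walk postorder right-to-left;
each value is the root of the current inorder slice — split it at that
value, recurse on the right subtree first, then the left.
Recursive splits:
  root=8; inorder splits into left=[2, 5], right=[17, 28]
  root=28; inorder splits into left=[17], right=[]
  root=17; inorder splits into left=[], right=[]
  root=2; inorder splits into left=[], right=[5]
  root=5; inorder splits into left=[], right=[]
Reconstructed level-order: [8, 2, 28, 5, 17]


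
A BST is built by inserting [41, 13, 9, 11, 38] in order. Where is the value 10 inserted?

Starting tree (level order): [41, 13, None, 9, 38, None, 11]
Insertion path: 41 -> 13 -> 9 -> 11
Result: insert 10 as left child of 11
Final tree (level order): [41, 13, None, 9, 38, None, 11, None, None, 10]


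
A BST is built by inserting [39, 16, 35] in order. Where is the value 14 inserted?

Starting tree (level order): [39, 16, None, None, 35]
Insertion path: 39 -> 16
Result: insert 14 as left child of 16
Final tree (level order): [39, 16, None, 14, 35]


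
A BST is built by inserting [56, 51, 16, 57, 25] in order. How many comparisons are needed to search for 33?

Search path for 33: 56 -> 51 -> 16 -> 25
Found: False
Comparisons: 4


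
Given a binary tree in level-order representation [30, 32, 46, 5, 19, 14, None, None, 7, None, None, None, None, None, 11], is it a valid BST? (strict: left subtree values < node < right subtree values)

Level-order array: [30, 32, 46, 5, 19, 14, None, None, 7, None, None, None, None, None, 11]
Validate using subtree bounds (lo, hi): at each node, require lo < value < hi,
then recurse left with hi=value and right with lo=value.
Preorder trace (stopping at first violation):
  at node 30 with bounds (-inf, +inf): OK
  at node 32 with bounds (-inf, 30): VIOLATION
Node 32 violates its bound: not (-inf < 32 < 30).
Result: Not a valid BST


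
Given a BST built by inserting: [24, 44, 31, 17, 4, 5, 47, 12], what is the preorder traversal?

Tree insertion order: [24, 44, 31, 17, 4, 5, 47, 12]
Tree (level-order array): [24, 17, 44, 4, None, 31, 47, None, 5, None, None, None, None, None, 12]
Preorder traversal: [24, 17, 4, 5, 12, 44, 31, 47]


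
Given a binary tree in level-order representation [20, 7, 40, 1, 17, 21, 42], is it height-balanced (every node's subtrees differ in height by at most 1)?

Tree (level-order array): [20, 7, 40, 1, 17, 21, 42]
Definition: a tree is height-balanced if, at every node, |h(left) - h(right)| <= 1 (empty subtree has height -1).
Bottom-up per-node check:
  node 1: h_left=-1, h_right=-1, diff=0 [OK], height=0
  node 17: h_left=-1, h_right=-1, diff=0 [OK], height=0
  node 7: h_left=0, h_right=0, diff=0 [OK], height=1
  node 21: h_left=-1, h_right=-1, diff=0 [OK], height=0
  node 42: h_left=-1, h_right=-1, diff=0 [OK], height=0
  node 40: h_left=0, h_right=0, diff=0 [OK], height=1
  node 20: h_left=1, h_right=1, diff=0 [OK], height=2
All nodes satisfy the balance condition.
Result: Balanced


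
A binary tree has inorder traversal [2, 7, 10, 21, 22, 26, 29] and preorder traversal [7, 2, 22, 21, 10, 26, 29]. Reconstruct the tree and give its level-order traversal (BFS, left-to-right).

Inorder:  [2, 7, 10, 21, 22, 26, 29]
Preorder: [7, 2, 22, 21, 10, 26, 29]
Algorithm: preorder visits root first, so consume preorder in order;
for each root, split the current inorder slice at that value into
left-subtree inorder and right-subtree inorder, then recurse.
Recursive splits:
  root=7; inorder splits into left=[2], right=[10, 21, 22, 26, 29]
  root=2; inorder splits into left=[], right=[]
  root=22; inorder splits into left=[10, 21], right=[26, 29]
  root=21; inorder splits into left=[10], right=[]
  root=10; inorder splits into left=[], right=[]
  root=26; inorder splits into left=[], right=[29]
  root=29; inorder splits into left=[], right=[]
Reconstructed level-order: [7, 2, 22, 21, 26, 10, 29]


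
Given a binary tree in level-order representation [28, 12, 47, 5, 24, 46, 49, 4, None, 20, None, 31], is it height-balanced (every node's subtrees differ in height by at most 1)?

Tree (level-order array): [28, 12, 47, 5, 24, 46, 49, 4, None, 20, None, 31]
Definition: a tree is height-balanced if, at every node, |h(left) - h(right)| <= 1 (empty subtree has height -1).
Bottom-up per-node check:
  node 4: h_left=-1, h_right=-1, diff=0 [OK], height=0
  node 5: h_left=0, h_right=-1, diff=1 [OK], height=1
  node 20: h_left=-1, h_right=-1, diff=0 [OK], height=0
  node 24: h_left=0, h_right=-1, diff=1 [OK], height=1
  node 12: h_left=1, h_right=1, diff=0 [OK], height=2
  node 31: h_left=-1, h_right=-1, diff=0 [OK], height=0
  node 46: h_left=0, h_right=-1, diff=1 [OK], height=1
  node 49: h_left=-1, h_right=-1, diff=0 [OK], height=0
  node 47: h_left=1, h_right=0, diff=1 [OK], height=2
  node 28: h_left=2, h_right=2, diff=0 [OK], height=3
All nodes satisfy the balance condition.
Result: Balanced


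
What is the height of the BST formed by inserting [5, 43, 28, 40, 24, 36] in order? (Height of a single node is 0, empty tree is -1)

Insertion order: [5, 43, 28, 40, 24, 36]
Tree (level-order array): [5, None, 43, 28, None, 24, 40, None, None, 36]
Compute height bottom-up (empty subtree = -1):
  height(24) = 1 + max(-1, -1) = 0
  height(36) = 1 + max(-1, -1) = 0
  height(40) = 1 + max(0, -1) = 1
  height(28) = 1 + max(0, 1) = 2
  height(43) = 1 + max(2, -1) = 3
  height(5) = 1 + max(-1, 3) = 4
Height = 4


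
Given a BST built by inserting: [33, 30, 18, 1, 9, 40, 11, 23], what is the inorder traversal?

Tree insertion order: [33, 30, 18, 1, 9, 40, 11, 23]
Tree (level-order array): [33, 30, 40, 18, None, None, None, 1, 23, None, 9, None, None, None, 11]
Inorder traversal: [1, 9, 11, 18, 23, 30, 33, 40]


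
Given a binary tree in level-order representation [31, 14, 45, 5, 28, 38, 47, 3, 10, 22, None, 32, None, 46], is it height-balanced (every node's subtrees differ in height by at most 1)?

Tree (level-order array): [31, 14, 45, 5, 28, 38, 47, 3, 10, 22, None, 32, None, 46]
Definition: a tree is height-balanced if, at every node, |h(left) - h(right)| <= 1 (empty subtree has height -1).
Bottom-up per-node check:
  node 3: h_left=-1, h_right=-1, diff=0 [OK], height=0
  node 10: h_left=-1, h_right=-1, diff=0 [OK], height=0
  node 5: h_left=0, h_right=0, diff=0 [OK], height=1
  node 22: h_left=-1, h_right=-1, diff=0 [OK], height=0
  node 28: h_left=0, h_right=-1, diff=1 [OK], height=1
  node 14: h_left=1, h_right=1, diff=0 [OK], height=2
  node 32: h_left=-1, h_right=-1, diff=0 [OK], height=0
  node 38: h_left=0, h_right=-1, diff=1 [OK], height=1
  node 46: h_left=-1, h_right=-1, diff=0 [OK], height=0
  node 47: h_left=0, h_right=-1, diff=1 [OK], height=1
  node 45: h_left=1, h_right=1, diff=0 [OK], height=2
  node 31: h_left=2, h_right=2, diff=0 [OK], height=3
All nodes satisfy the balance condition.
Result: Balanced


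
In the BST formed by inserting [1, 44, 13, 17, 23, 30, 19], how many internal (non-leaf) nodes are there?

Tree built from: [1, 44, 13, 17, 23, 30, 19]
Tree (level-order array): [1, None, 44, 13, None, None, 17, None, 23, 19, 30]
Rule: An internal node has at least one child.
Per-node child counts:
  node 1: 1 child(ren)
  node 44: 1 child(ren)
  node 13: 1 child(ren)
  node 17: 1 child(ren)
  node 23: 2 child(ren)
  node 19: 0 child(ren)
  node 30: 0 child(ren)
Matching nodes: [1, 44, 13, 17, 23]
Count of internal (non-leaf) nodes: 5


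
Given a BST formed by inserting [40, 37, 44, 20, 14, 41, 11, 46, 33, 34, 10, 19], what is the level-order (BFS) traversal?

Tree insertion order: [40, 37, 44, 20, 14, 41, 11, 46, 33, 34, 10, 19]
Tree (level-order array): [40, 37, 44, 20, None, 41, 46, 14, 33, None, None, None, None, 11, 19, None, 34, 10]
BFS from the root, enqueuing left then right child of each popped node:
  queue [40] -> pop 40, enqueue [37, 44], visited so far: [40]
  queue [37, 44] -> pop 37, enqueue [20], visited so far: [40, 37]
  queue [44, 20] -> pop 44, enqueue [41, 46], visited so far: [40, 37, 44]
  queue [20, 41, 46] -> pop 20, enqueue [14, 33], visited so far: [40, 37, 44, 20]
  queue [41, 46, 14, 33] -> pop 41, enqueue [none], visited so far: [40, 37, 44, 20, 41]
  queue [46, 14, 33] -> pop 46, enqueue [none], visited so far: [40, 37, 44, 20, 41, 46]
  queue [14, 33] -> pop 14, enqueue [11, 19], visited so far: [40, 37, 44, 20, 41, 46, 14]
  queue [33, 11, 19] -> pop 33, enqueue [34], visited so far: [40, 37, 44, 20, 41, 46, 14, 33]
  queue [11, 19, 34] -> pop 11, enqueue [10], visited so far: [40, 37, 44, 20, 41, 46, 14, 33, 11]
  queue [19, 34, 10] -> pop 19, enqueue [none], visited so far: [40, 37, 44, 20, 41, 46, 14, 33, 11, 19]
  queue [34, 10] -> pop 34, enqueue [none], visited so far: [40, 37, 44, 20, 41, 46, 14, 33, 11, 19, 34]
  queue [10] -> pop 10, enqueue [none], visited so far: [40, 37, 44, 20, 41, 46, 14, 33, 11, 19, 34, 10]
Result: [40, 37, 44, 20, 41, 46, 14, 33, 11, 19, 34, 10]


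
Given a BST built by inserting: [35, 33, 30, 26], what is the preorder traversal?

Tree insertion order: [35, 33, 30, 26]
Tree (level-order array): [35, 33, None, 30, None, 26]
Preorder traversal: [35, 33, 30, 26]


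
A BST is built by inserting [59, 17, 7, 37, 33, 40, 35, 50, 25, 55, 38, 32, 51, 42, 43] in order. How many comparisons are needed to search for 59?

Search path for 59: 59
Found: True
Comparisons: 1


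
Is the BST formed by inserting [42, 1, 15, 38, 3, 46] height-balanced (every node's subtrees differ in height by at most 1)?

Tree (level-order array): [42, 1, 46, None, 15, None, None, 3, 38]
Definition: a tree is height-balanced if, at every node, |h(left) - h(right)| <= 1 (empty subtree has height -1).
Bottom-up per-node check:
  node 3: h_left=-1, h_right=-1, diff=0 [OK], height=0
  node 38: h_left=-1, h_right=-1, diff=0 [OK], height=0
  node 15: h_left=0, h_right=0, diff=0 [OK], height=1
  node 1: h_left=-1, h_right=1, diff=2 [FAIL (|-1-1|=2 > 1)], height=2
  node 46: h_left=-1, h_right=-1, diff=0 [OK], height=0
  node 42: h_left=2, h_right=0, diff=2 [FAIL (|2-0|=2 > 1)], height=3
Node 1 violates the condition: |-1 - 1| = 2 > 1.
Result: Not balanced


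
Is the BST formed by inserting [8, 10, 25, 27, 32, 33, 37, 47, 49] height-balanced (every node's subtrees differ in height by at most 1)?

Tree (level-order array): [8, None, 10, None, 25, None, 27, None, 32, None, 33, None, 37, None, 47, None, 49]
Definition: a tree is height-balanced if, at every node, |h(left) - h(right)| <= 1 (empty subtree has height -1).
Bottom-up per-node check:
  node 49: h_left=-1, h_right=-1, diff=0 [OK], height=0
  node 47: h_left=-1, h_right=0, diff=1 [OK], height=1
  node 37: h_left=-1, h_right=1, diff=2 [FAIL (|-1-1|=2 > 1)], height=2
  node 33: h_left=-1, h_right=2, diff=3 [FAIL (|-1-2|=3 > 1)], height=3
  node 32: h_left=-1, h_right=3, diff=4 [FAIL (|-1-3|=4 > 1)], height=4
  node 27: h_left=-1, h_right=4, diff=5 [FAIL (|-1-4|=5 > 1)], height=5
  node 25: h_left=-1, h_right=5, diff=6 [FAIL (|-1-5|=6 > 1)], height=6
  node 10: h_left=-1, h_right=6, diff=7 [FAIL (|-1-6|=7 > 1)], height=7
  node 8: h_left=-1, h_right=7, diff=8 [FAIL (|-1-7|=8 > 1)], height=8
Node 37 violates the condition: |-1 - 1| = 2 > 1.
Result: Not balanced


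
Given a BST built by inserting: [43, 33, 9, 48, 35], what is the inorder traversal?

Tree insertion order: [43, 33, 9, 48, 35]
Tree (level-order array): [43, 33, 48, 9, 35]
Inorder traversal: [9, 33, 35, 43, 48]


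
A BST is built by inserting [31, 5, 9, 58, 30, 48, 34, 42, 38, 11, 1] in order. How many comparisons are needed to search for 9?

Search path for 9: 31 -> 5 -> 9
Found: True
Comparisons: 3


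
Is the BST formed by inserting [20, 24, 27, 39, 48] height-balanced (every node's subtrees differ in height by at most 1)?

Tree (level-order array): [20, None, 24, None, 27, None, 39, None, 48]
Definition: a tree is height-balanced if, at every node, |h(left) - h(right)| <= 1 (empty subtree has height -1).
Bottom-up per-node check:
  node 48: h_left=-1, h_right=-1, diff=0 [OK], height=0
  node 39: h_left=-1, h_right=0, diff=1 [OK], height=1
  node 27: h_left=-1, h_right=1, diff=2 [FAIL (|-1-1|=2 > 1)], height=2
  node 24: h_left=-1, h_right=2, diff=3 [FAIL (|-1-2|=3 > 1)], height=3
  node 20: h_left=-1, h_right=3, diff=4 [FAIL (|-1-3|=4 > 1)], height=4
Node 27 violates the condition: |-1 - 1| = 2 > 1.
Result: Not balanced


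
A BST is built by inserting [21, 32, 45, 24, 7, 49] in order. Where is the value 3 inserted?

Starting tree (level order): [21, 7, 32, None, None, 24, 45, None, None, None, 49]
Insertion path: 21 -> 7
Result: insert 3 as left child of 7
Final tree (level order): [21, 7, 32, 3, None, 24, 45, None, None, None, None, None, 49]


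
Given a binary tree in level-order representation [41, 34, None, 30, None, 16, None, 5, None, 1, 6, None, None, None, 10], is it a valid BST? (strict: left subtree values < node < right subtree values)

Level-order array: [41, 34, None, 30, None, 16, None, 5, None, 1, 6, None, None, None, 10]
Validate using subtree bounds (lo, hi): at each node, require lo < value < hi,
then recurse left with hi=value and right with lo=value.
Preorder trace (stopping at first violation):
  at node 41 with bounds (-inf, +inf): OK
  at node 34 with bounds (-inf, 41): OK
  at node 30 with bounds (-inf, 34): OK
  at node 16 with bounds (-inf, 30): OK
  at node 5 with bounds (-inf, 16): OK
  at node 1 with bounds (-inf, 5): OK
  at node 6 with bounds (5, 16): OK
  at node 10 with bounds (6, 16): OK
No violation found at any node.
Result: Valid BST


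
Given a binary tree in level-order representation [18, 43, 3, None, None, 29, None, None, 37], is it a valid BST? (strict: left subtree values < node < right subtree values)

Level-order array: [18, 43, 3, None, None, 29, None, None, 37]
Validate using subtree bounds (lo, hi): at each node, require lo < value < hi,
then recurse left with hi=value and right with lo=value.
Preorder trace (stopping at first violation):
  at node 18 with bounds (-inf, +inf): OK
  at node 43 with bounds (-inf, 18): VIOLATION
Node 43 violates its bound: not (-inf < 43 < 18).
Result: Not a valid BST


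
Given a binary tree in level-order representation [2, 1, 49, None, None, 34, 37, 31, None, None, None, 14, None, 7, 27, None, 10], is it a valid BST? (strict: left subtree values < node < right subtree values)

Level-order array: [2, 1, 49, None, None, 34, 37, 31, None, None, None, 14, None, 7, 27, None, 10]
Validate using subtree bounds (lo, hi): at each node, require lo < value < hi,
then recurse left with hi=value and right with lo=value.
Preorder trace (stopping at first violation):
  at node 2 with bounds (-inf, +inf): OK
  at node 1 with bounds (-inf, 2): OK
  at node 49 with bounds (2, +inf): OK
  at node 34 with bounds (2, 49): OK
  at node 31 with bounds (2, 34): OK
  at node 14 with bounds (2, 31): OK
  at node 7 with bounds (2, 14): OK
  at node 10 with bounds (7, 14): OK
  at node 27 with bounds (14, 31): OK
  at node 37 with bounds (49, +inf): VIOLATION
Node 37 violates its bound: not (49 < 37 < +inf).
Result: Not a valid BST
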